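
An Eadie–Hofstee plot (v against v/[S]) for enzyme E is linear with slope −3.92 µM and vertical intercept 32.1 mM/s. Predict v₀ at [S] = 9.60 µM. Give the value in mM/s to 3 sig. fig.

In the Eadie–Hofstee form v = Vmax − Km·(v/[S]), the slope is −Km and the intercept is Vmax, so Km = 3.92 µM and Vmax = 32.1 mM/s.
v = 32.1 × 9.60/(3.92 + 9.60) = 22.8 mM/s.

22.8 mM/s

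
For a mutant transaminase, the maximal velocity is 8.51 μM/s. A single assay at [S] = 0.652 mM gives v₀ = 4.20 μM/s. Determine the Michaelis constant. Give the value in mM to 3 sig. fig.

From v = Vmax[S]/(Km+[S]), Km = [S](Vmax − v)/v.
Km = 0.652 × (8.51 − 4.20) / 4.20 = 2.810/4.20 = 0.669 mM.

0.669 mM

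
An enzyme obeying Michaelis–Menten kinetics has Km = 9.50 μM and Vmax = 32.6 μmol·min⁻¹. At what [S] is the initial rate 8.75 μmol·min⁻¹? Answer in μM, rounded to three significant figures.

Rearranging v = Vmax[S]/(Km+[S]) gives [S] = Km·v/(Vmax − v).
[S] = 9.50 × 8.75 / (32.6 − 8.75) = 83.12/23.85 = 3.49 μM.

3.49 μM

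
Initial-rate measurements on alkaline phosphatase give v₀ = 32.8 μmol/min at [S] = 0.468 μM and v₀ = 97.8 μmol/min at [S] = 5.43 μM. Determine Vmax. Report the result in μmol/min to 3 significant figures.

120 μmol/min

From v = Vmax[S]/(Km+[S]), each point gives Vmax = v(Km+[S])/[S].
Equating: 32.8(Km+0.468)/0.468 = 97.8(Km+5.43)/5.43.
70.09·Km + 32.8 = 18.01·Km + 97.8, so (70.09 − 18.01)·Km = 97.8 − 32.8.
Km = 65.00/52.07 = 1.25 μM; then Vmax = 32.8(1.25+0.468)/0.468 = 120 μmol/min.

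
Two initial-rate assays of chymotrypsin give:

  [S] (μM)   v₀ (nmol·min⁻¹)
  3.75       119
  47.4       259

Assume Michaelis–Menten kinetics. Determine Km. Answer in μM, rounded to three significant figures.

From v = Vmax[S]/(Km+[S]), each point gives Vmax = v(Km+[S])/[S].
Equating: 119(Km+3.75)/3.75 = 259(Km+47.4)/47.4.
31.73·Km + 119 = 5.464·Km + 259, so (31.73 − 5.464)·Km = 259 − 119.
Km = 140.0/26.27 = 5.33 μM; then Vmax = 119(5.33+3.75)/3.75 = 288 nmol·min⁻¹.

5.33 μM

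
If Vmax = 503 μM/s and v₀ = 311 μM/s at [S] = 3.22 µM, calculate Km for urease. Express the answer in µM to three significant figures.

From v = Vmax[S]/(Km+[S]), Km = [S](Vmax − v)/v.
Km = 3.22 × (503 − 311) / 311 = 618.2/311 = 1.99 µM.

1.99 µM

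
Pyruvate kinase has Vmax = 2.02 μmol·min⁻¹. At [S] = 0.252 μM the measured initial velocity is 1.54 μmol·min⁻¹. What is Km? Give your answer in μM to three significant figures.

0.0785 μM

From v = Vmax[S]/(Km+[S]), Km = [S](Vmax − v)/v.
Km = 0.252 × (2.02 − 1.54) / 1.54 = 0.1210/1.54 = 0.0785 μM.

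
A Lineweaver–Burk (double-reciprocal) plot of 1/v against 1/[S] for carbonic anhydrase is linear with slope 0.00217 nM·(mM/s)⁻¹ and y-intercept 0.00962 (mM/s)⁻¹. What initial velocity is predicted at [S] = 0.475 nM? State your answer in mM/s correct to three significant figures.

The y-intercept is 1/Vmax, so Vmax = 1/0.00962 = 104 mM/s.
The slope is Km/Vmax, so Km = 0.00217 × 104 = 0.226 nM.
Then v = 104 × 0.475/(0.226 + 0.475) = 70.5 mM/s.

70.5 mM/s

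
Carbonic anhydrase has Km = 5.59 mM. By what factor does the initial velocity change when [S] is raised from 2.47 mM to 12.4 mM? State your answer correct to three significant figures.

The fractional saturations are [S]/(Km+[S]) = 2.47/8.060 = 0.3065 and 12.4/17.99 = 0.6893.
v₂/v₁ is just their ratio: 0.6893/0.3065 = 2.25.

2.25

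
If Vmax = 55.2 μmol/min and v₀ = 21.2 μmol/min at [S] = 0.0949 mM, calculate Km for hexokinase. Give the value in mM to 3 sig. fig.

0.152 mM

From v = Vmax[S]/(Km+[S]), Km = [S](Vmax − v)/v.
Km = 0.0949 × (55.2 − 21.2) / 21.2 = 3.227/21.2 = 0.152 mM.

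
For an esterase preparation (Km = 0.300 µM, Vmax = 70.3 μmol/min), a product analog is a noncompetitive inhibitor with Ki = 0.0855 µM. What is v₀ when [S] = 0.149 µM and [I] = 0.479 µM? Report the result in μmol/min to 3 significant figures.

With α = 1 + [I]/Ki = 1 + 0.479/0.0855 = 6.602, the noncompetitive rate law is v = (Vmax/α)·[S] / (Km + [S]).
v = (70.3/6.602)×0.149 / (0.300 + 0.149) = 1.587/0.4490 = 3.53 μmol/min.

3.53 μmol/min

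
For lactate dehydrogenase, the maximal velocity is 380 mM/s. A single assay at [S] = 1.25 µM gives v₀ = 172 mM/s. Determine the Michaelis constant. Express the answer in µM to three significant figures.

1.51 µM

From v = Vmax[S]/(Km+[S]), Km = [S](Vmax − v)/v.
Km = 1.25 × (380 − 172) / 172 = 260.0/172 = 1.51 µM.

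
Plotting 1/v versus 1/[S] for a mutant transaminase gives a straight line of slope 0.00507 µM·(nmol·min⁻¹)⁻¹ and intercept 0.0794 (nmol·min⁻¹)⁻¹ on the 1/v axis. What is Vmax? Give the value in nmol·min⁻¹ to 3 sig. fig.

12.6 nmol·min⁻¹

The y-intercept of a Lineweaver–Burk plot equals 1/Vmax, so Vmax = 1/0.0794 = 12.6 nmol·min⁻¹.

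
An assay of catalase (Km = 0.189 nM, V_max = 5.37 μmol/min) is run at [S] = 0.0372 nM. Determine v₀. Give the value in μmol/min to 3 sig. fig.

0.883 μmol/min

[S]/(Km+[S]) = 0.0372/0.2262 = 0.1645, the fractional saturation.
v = 0.1645 × Vmax = 0.1645 × 5.37 = 0.883 μmol/min.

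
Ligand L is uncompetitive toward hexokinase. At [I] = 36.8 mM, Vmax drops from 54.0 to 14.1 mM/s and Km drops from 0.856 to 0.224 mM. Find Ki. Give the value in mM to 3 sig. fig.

13.0 mM

Uncompetitive: Vmax,app = Vmax/α (and Km,app = Km/α) with α = 1 + [I]/Ki.
α = Vmax/Vmax,app = 54.0/14.1 = 3.830.
Ki = [I]/(α − 1) = 36.8/2.830 = 13.0 mM.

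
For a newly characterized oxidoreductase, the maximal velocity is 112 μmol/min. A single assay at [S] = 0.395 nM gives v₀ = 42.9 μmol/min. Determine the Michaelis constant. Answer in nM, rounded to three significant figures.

0.636 nM

v/Vmax = 42.9/112 = 0.3830 = [S]/(Km+[S]).
So Km + [S] = [S]/0.3830 = 1.031 nM, giving Km = 1.031 − 0.395 = 0.636 nM.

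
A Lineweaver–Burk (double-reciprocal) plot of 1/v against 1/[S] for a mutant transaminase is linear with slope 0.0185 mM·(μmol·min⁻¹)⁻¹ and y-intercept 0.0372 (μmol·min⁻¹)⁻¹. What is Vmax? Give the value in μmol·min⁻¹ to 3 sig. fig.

The y-intercept of a Lineweaver–Burk plot equals 1/Vmax, so Vmax = 1/0.0372 = 26.9 μmol·min⁻¹.

26.9 μmol·min⁻¹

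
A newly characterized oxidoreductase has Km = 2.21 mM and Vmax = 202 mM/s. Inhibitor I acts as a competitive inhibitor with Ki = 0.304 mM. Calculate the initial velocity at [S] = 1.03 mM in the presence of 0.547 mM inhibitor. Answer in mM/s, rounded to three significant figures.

α = 1 + [I]/Ki = 1 + 0.547/0.304 = 2.799.
For a competitive inhibitor, Vmax is unchanged and the apparent Km becomes α·Km: Km,app = 6.19 mM, Vmax,app = 202 mM/s.
v = Vmax,app·[S]/(Km,app + [S]) = 202 × 1.03/(6.19 + 1.03) = 28.8 mM/s.

28.8 mM/s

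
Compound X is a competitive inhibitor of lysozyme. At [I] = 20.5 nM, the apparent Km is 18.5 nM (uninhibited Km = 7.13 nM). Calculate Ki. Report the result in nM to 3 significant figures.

12.9 nM

Competitive: Km,app = α·Km with α = 1 + [I]/Ki.
α = Km,app/Km = 18.5/7.13 = 2.595.
Ki = [I]/(α − 1) = 20.5/1.595 = 12.9 nM.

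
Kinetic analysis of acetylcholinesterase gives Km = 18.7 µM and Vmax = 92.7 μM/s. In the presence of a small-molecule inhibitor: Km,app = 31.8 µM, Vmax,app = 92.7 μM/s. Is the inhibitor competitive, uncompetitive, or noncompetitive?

competitive

Km increases (18.7 → 31.8 µM) while Vmax is unchanged — the hallmark of competitive inhibition.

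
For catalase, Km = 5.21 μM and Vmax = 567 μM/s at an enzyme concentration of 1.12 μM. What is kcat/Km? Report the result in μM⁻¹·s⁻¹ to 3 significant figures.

97.2 μM⁻¹·s⁻¹

kcat = Vmax/[E]total = 567/1.12 = 506 s⁻¹.
kcat/Km = 506/5.21 = 97.2 μM⁻¹·s⁻¹.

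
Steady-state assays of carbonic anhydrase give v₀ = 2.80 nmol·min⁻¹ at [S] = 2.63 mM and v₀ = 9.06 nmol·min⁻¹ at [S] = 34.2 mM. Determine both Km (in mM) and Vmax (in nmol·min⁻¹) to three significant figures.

From v = Vmax[S]/(Km+[S]), each point gives Vmax = v(Km+[S])/[S].
Equating: 2.80(Km+2.63)/2.63 = 9.06(Km+34.2)/34.2.
1.065·Km + 2.80 = 0.2649·Km + 9.06, so (1.065 − 0.2649)·Km = 9.06 − 2.80.
Km = 6.260/0.7997 = 7.83 mM; then Vmax = 2.80(7.83+2.63)/2.63 = 11.1 nmol·min⁻¹.

Km = 7.83 mM; Vmax = 11.1 nmol·min⁻¹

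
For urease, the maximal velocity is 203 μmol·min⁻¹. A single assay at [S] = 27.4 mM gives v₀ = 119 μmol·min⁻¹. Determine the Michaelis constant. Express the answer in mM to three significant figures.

19.3 mM

v/Vmax = 119/203 = 0.5862 = [S]/(Km+[S]).
So Km + [S] = [S]/0.5862 = 46.74 mM, giving Km = 46.74 − 27.4 = 19.3 mM.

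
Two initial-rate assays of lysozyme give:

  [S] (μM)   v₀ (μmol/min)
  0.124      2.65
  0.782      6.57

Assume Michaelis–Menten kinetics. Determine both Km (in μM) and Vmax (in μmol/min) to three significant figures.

From v = Vmax[S]/(Km+[S]), each point gives Vmax = v(Km+[S])/[S].
Equating: 2.65(Km+0.124)/0.124 = 6.57(Km+0.782)/0.782.
21.37·Km + 2.65 = 8.402·Km + 6.57, so (21.37 − 8.402)·Km = 6.57 − 2.65.
Km = 3.920/12.97 = 0.302 μM; then Vmax = 2.65(0.302+0.124)/0.124 = 9.11 μmol/min.

Km = 0.302 μM; Vmax = 9.11 μmol/min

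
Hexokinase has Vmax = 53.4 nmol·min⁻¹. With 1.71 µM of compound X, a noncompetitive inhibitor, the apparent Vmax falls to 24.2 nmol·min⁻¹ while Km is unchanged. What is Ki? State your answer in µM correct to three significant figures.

Noncompetitive: Vmax,app = Vmax/α with α = 1 + [I]/Ki.
α = Vmax/Vmax,app = 53.4/24.2 = 2.207.
Since α = 1 + [I]/Ki, [I]/Ki = 2.207 − 1 = 1.207 and Ki = 1.71/1.207 = 1.42 µM.

1.42 µM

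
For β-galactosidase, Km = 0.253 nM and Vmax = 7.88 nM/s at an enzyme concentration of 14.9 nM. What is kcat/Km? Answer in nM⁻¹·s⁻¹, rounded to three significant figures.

kcat = Vmax/[E]total = 7.88/14.9 = 0.529 s⁻¹.
kcat/Km = 0.529/0.253 = 2.09 nM⁻¹·s⁻¹.

2.09 nM⁻¹·s⁻¹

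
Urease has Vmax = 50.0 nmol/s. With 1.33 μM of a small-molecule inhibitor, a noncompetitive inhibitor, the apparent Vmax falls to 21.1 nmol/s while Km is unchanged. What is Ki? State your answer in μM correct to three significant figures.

Noncompetitive: Vmax,app = Vmax/α with α = 1 + [I]/Ki.
α = Vmax/Vmax,app = 50.0/21.1 = 2.370.
Since α = 1 + [I]/Ki, [I]/Ki = 2.370 − 1 = 1.370 and Ki = 1.33/1.370 = 0.971 μM.

0.971 μM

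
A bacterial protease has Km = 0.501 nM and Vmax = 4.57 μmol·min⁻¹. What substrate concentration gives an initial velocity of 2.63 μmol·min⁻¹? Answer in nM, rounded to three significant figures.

The required fractional saturation is v/Vmax = 2.63/4.57 = 0.5755.
Then [S]/(Km+[S]) = 0.5755 ⇒ [S] = 0.501 × 0.5755/(1 − 0.5755) = 0.679 nM.

0.679 nM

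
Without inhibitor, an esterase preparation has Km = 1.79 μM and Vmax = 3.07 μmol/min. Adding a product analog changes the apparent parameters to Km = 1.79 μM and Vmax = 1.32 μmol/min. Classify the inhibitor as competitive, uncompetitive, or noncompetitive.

Vmax decreases (3.07 → 1.32 μmol/min) while Km is unchanged — pure noncompetitive inhibition.

noncompetitive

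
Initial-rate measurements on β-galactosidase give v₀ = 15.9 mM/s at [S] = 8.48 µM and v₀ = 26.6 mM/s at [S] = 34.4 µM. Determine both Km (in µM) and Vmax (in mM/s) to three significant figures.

In reciprocal form, 1/v = (Km/Vmax)·(1/[S]) + 1/Vmax. The two points give (1/[S], 1/v) = (0.1179, 0.06289) and (0.02907, 0.03759).
Slope = (0.06289 − 0.03759)/(0.1179 − 0.02907) = 0.2847; intercept = 0.06289 − 0.2847×0.1179 = 0.02932.
Vmax = 1/intercept = 34.1 mM/s; Km = slope × Vmax = 0.2847 × 34.1 = 9.71 µM.

Km = 9.71 µM; Vmax = 34.1 mM/s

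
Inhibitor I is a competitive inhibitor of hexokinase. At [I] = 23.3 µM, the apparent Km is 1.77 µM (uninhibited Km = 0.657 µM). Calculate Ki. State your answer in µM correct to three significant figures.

Competitive: Km,app = α·Km with α = 1 + [I]/Ki.
α = Km,app/Km = 1.77/0.657 = 2.694.
Ki = [I]/(α − 1) = 23.3/1.694 = 13.8 µM.

13.8 µM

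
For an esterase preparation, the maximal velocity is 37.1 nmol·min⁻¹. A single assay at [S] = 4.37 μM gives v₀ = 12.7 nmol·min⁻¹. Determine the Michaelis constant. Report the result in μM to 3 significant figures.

From v = Vmax[S]/(Km+[S]), Km = [S](Vmax − v)/v.
Km = 4.37 × (37.1 − 12.7) / 12.7 = 106.6/12.7 = 8.40 μM.

8.40 μM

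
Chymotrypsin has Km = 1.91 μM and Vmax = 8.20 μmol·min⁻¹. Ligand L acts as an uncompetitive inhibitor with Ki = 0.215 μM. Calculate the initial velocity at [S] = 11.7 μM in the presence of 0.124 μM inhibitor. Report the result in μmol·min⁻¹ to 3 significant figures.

α = 1 + [I]/Ki = 1 + 0.124/0.215 = 1.577.
For an uncompetitive inhibitor, both parameters are divided by α, giving Vmax/α and Km/α: Km,app = 1.21 μM, Vmax,app = 5.20 μmol·min⁻¹.
v = Vmax,app·[S]/(Km,app + [S]) = 5.20 × 11.7/(1.21 + 11.7) = 4.71 μmol·min⁻¹.

4.71 μmol·min⁻¹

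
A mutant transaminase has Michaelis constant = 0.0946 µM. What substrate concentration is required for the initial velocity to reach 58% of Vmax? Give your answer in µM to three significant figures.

0.131 µM

v/Vmax = [S]/(Km+[S]) = 0.58, so [S] = Km·0.58/(1 − 0.58) = 0.0946 × 1.381.
[S] = 0.131 µM.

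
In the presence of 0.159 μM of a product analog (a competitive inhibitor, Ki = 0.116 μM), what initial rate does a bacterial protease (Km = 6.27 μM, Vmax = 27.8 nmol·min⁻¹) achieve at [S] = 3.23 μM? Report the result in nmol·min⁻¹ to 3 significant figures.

With α = 1 + [I]/Ki = 1 + 0.159/0.116 = 2.371, the competitive rate law is v = Vmax[S] / (αKm + [S]).
v = 27.8×3.23 / (2.371×6.27 + 3.23) = 89.79/18.09 = 4.96 nmol·min⁻¹.

4.96 nmol·min⁻¹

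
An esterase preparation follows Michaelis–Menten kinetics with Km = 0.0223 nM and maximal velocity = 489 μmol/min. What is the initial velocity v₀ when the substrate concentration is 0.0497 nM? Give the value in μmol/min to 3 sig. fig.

[S]/(Km+[S]) = 0.0497/0.07200 = 0.6903, the fractional saturation.
v = 0.6903 × Vmax = 0.6903 × 489 = 338 μmol/min.

338 μmol/min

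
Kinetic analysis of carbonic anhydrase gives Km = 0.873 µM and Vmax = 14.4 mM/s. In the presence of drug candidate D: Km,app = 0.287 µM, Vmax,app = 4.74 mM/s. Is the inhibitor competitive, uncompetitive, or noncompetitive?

uncompetitive

Both Km and Vmax decrease by the same factor (~3.04-fold) — characteristic of uncompetitive inhibition.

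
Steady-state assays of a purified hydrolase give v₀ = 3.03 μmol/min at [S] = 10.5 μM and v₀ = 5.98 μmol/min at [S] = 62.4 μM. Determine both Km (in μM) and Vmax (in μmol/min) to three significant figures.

Km = 15.3 μM; Vmax = 7.45 μmol/min

From v = Vmax[S]/(Km+[S]), each point gives Vmax = v(Km+[S])/[S].
Equating: 3.03(Km+10.5)/10.5 = 5.98(Km+62.4)/62.4.
0.2886·Km + 3.03 = 0.09583·Km + 5.98, so (0.2886 − 0.09583)·Km = 5.98 − 3.03.
Km = 2.950/0.1927 = 15.3 μM; then Vmax = 3.03(15.3+10.5)/10.5 = 7.45 μmol/min.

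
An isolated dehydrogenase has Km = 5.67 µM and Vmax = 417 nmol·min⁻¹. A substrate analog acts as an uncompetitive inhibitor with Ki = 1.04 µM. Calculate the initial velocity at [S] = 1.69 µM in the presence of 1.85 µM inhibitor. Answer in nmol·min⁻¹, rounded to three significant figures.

With α = 1 + [I]/Ki = 1 + 1.85/1.04 = 2.779, the uncompetitive rate law is v = (Vmax/α)·[S] / (Km/α + [S]).
v = (417/2.779)×1.69 / (5.67/2.779 + 1.69) = 253.6/3.730 = 68.0 nmol·min⁻¹.

68.0 nmol·min⁻¹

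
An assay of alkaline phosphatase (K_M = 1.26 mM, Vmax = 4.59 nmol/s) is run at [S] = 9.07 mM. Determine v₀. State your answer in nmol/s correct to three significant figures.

v = Vmax·[S]/(Km + [S]) = 4.59 × 9.07 / (1.26 + 9.07)
  = 41.63 / 10.33 = 4.03 nmol/s.

4.03 nmol/s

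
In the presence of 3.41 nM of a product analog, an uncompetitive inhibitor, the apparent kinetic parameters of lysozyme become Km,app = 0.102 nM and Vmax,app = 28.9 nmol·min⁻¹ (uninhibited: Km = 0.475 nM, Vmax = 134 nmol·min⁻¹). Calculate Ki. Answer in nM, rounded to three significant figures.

Uncompetitive: Vmax,app = Vmax/α (and Km,app = Km/α) with α = 1 + [I]/Ki.
α = Vmax/Vmax,app = 134/28.9 = 4.637.
Ki = [I]/(α − 1) = 3.41/3.637 = 0.938 nM.

0.938 nM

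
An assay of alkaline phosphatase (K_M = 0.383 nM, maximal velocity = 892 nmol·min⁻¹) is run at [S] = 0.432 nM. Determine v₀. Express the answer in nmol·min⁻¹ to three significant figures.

473 nmol·min⁻¹

v = Vmax·[S]/(Km + [S]) = 892 × 0.432 / (0.383 + 0.432)
  = 385.3 / 0.8150 = 473 nmol·min⁻¹.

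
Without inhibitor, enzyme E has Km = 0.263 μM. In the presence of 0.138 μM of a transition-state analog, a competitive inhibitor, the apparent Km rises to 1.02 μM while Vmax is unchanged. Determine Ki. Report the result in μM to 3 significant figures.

0.0479 μM

Competitive: Km,app = α·Km with α = 1 + [I]/Ki.
α = Km,app/Km = 1.02/0.263 = 3.878.
Ki = [I]/(α − 1) = 0.138/2.878 = 0.0479 μM.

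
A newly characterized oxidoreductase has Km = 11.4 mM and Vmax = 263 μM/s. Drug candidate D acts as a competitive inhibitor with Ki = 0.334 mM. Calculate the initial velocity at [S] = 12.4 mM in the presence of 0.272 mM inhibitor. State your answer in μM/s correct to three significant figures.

98.6 μM/s

With α = 1 + [I]/Ki = 1 + 0.272/0.334 = 1.814, the competitive rate law is v = Vmax[S] / (αKm + [S]).
v = 263×12.4 / (1.814×11.4 + 12.4) = 3261/33.08 = 98.6 μM/s.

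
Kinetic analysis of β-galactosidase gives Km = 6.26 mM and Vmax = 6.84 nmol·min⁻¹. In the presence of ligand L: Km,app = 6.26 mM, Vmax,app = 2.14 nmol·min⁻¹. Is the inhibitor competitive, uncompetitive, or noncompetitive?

noncompetitive

Vmax decreases (6.84 → 2.14 nmol·min⁻¹) while Km is unchanged — pure noncompetitive inhibition.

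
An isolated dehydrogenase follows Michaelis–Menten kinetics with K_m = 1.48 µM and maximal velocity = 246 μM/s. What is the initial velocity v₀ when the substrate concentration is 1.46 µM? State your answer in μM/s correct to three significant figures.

[S]/(Km+[S]) = 1.46/2.940 = 0.4966, the fractional saturation.
v = 0.4966 × Vmax = 0.4966 × 246 = 122 μM/s.

122 μM/s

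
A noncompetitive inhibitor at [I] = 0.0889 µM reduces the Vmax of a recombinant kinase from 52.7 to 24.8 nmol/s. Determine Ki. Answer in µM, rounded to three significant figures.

0.0790 µM

Noncompetitive: Vmax,app = Vmax/α with α = 1 + [I]/Ki.
α = Vmax/Vmax,app = 52.7/24.8 = 2.125.
Since α = 1 + [I]/Ki, [I]/Ki = 2.125 − 1 = 1.125 and Ki = 0.0889/1.125 = 0.0790 µM.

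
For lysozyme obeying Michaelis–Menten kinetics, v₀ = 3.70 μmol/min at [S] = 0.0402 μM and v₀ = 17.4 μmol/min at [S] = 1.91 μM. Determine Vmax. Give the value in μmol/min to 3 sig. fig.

From v = Vmax[S]/(Km+[S]), each point gives Vmax = v(Km+[S])/[S].
Equating: 3.70(Km+0.0402)/0.0402 = 17.4(Km+1.91)/1.91.
92.04·Km + 3.70 = 9.110·Km + 17.4, so (92.04 − 9.110)·Km = 17.4 − 3.70.
Km = 13.70/82.93 = 0.165 μM; then Vmax = 3.70(0.165+0.0402)/0.0402 = 18.9 μmol/min.

18.9 μmol/min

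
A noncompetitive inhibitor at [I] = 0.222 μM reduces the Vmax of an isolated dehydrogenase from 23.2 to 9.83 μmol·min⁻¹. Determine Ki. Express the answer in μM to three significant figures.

0.163 μM

Noncompetitive: Vmax,app = Vmax/α with α = 1 + [I]/Ki.
α = Vmax/Vmax,app = 23.2/9.83 = 2.360.
Ki = [I]/(α − 1) = 0.222/1.360 = 0.163 μM.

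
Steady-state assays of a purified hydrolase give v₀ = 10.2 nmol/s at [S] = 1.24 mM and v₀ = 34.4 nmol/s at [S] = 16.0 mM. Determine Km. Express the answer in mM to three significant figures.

3.98 mM

In reciprocal form, 1/v = (Km/Vmax)·(1/[S]) + 1/Vmax. The two points give (1/[S], 1/v) = (0.8065, 0.09804) and (0.06250, 0.02907).
Slope = (0.09804 − 0.02907)/(0.8065 − 0.06250) = 0.09271; intercept = 0.09804 − 0.09271×0.8065 = 0.02328.
Vmax = 1/intercept = 43.0 nmol/s; Km = slope × Vmax = 0.09271 × 43.0 = 3.98 mM.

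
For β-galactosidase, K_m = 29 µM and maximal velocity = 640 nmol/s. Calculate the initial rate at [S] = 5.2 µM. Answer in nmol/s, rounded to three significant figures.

[S]/(Km+[S]) = 5.2/34.20 = 0.1520, the fractional saturation.
v = 0.1520 × Vmax = 0.1520 × 640 = 97.3 nmol/s.

97.3 nmol/s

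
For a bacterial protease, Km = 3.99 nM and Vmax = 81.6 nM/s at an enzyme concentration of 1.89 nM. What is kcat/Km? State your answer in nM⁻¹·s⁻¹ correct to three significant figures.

kcat = Vmax/[E]total = 81.6/1.89 = 43.2 s⁻¹.
kcat/Km = 43.2/3.99 = 10.8 nM⁻¹·s⁻¹.

10.8 nM⁻¹·s⁻¹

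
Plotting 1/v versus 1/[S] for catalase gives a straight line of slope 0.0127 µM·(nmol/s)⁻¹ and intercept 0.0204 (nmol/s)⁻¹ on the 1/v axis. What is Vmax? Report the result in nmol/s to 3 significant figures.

The y-intercept of a Lineweaver–Burk plot equals 1/Vmax, so Vmax = 1/0.0204 = 49.0 nmol/s.

49.0 nmol/s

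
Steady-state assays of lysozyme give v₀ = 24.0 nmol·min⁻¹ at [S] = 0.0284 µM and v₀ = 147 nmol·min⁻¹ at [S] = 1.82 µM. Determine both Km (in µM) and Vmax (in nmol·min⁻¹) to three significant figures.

Km = 0.161 µM; Vmax = 160 nmol·min⁻¹

In reciprocal form, 1/v = (Km/Vmax)·(1/[S]) + 1/Vmax. The two points give (1/[S], 1/v) = (35.21, 0.04167) and (0.5495, 0.006803).
Slope = (0.04167 − 0.006803)/(35.21 − 0.5495) = 0.001006; intercept = 0.04167 − 0.001006×35.21 = 0.006250.
Vmax = 1/intercept = 160 nmol·min⁻¹; Km = slope × Vmax = 0.001006 × 160 = 0.161 µM.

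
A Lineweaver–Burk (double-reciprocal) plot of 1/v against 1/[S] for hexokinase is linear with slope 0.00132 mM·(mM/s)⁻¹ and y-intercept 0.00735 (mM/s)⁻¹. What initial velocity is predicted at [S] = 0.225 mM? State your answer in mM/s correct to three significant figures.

75.7 mM/s

The y-intercept is 1/Vmax, so Vmax = 1/0.00735 = 136 mM/s.
The slope is Km/Vmax, so Km = 0.00132 × 136 = 0.180 mM.
Then v = 136 × 0.225/(0.180 + 0.225) = 75.7 mM/s.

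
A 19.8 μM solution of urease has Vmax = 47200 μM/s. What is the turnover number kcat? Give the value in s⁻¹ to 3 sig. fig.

2380 s⁻¹

kcat = Vmax/[E]total = 47200 μM/s / 19.8 μM = 2380 s⁻¹.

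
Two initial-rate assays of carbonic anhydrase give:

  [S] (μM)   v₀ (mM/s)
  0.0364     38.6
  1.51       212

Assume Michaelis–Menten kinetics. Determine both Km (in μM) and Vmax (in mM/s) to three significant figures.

Km = 0.188 μM; Vmax = 238 mM/s

In reciprocal form, 1/v = (Km/Vmax)·(1/[S]) + 1/Vmax. The two points give (1/[S], 1/v) = (27.47, 0.02591) and (0.6623, 0.004717).
Slope = (0.02591 − 0.004717)/(27.47 − 0.6623) = 0.0007904; intercept = 0.02591 − 0.0007904×27.47 = 0.004194.
Vmax = 1/intercept = 238 mM/s; Km = slope × Vmax = 0.0007904 × 238 = 0.188 μM.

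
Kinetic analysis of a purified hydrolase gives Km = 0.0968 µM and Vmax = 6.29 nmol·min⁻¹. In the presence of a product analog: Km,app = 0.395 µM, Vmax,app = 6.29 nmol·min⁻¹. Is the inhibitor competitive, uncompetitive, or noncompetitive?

competitive

Km increases (0.0968 → 0.395 µM) while Vmax is unchanged — the hallmark of competitive inhibition.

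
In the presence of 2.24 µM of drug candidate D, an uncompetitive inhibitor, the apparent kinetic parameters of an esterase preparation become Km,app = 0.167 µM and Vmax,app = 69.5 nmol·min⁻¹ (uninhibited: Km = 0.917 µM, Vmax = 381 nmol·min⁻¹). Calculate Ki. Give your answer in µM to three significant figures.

0.500 µM

Uncompetitive: Vmax,app = Vmax/α (and Km,app = Km/α) with α = 1 + [I]/Ki.
α = Vmax/Vmax,app = 381/69.5 = 5.482.
Since α = 1 + [I]/Ki, [I]/Ki = 5.482 − 1 = 4.482 and Ki = 2.24/4.482 = 0.500 µM.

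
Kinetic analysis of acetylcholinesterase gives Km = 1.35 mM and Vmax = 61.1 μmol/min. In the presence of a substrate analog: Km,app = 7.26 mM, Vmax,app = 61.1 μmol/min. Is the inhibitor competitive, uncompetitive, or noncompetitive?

competitive

Km increases (1.35 → 7.26 mM) while Vmax is unchanged — the hallmark of competitive inhibition.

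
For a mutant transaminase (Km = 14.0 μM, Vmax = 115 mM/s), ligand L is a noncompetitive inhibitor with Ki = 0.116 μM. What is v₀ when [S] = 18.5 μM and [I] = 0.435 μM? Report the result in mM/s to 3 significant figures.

α = 1 + [I]/Ki = 1 + 0.435/0.116 = 4.750.
For a noncompetitive inhibitor, Vmax is reduced to Vmax/α while Km is unchanged: Km,app = 14.0 μM, Vmax,app = 24.2 mM/s.
v = Vmax,app·[S]/(Km,app + [S]) = 24.2 × 18.5/(14.0 + 18.5) = 13.8 mM/s.

13.8 mM/s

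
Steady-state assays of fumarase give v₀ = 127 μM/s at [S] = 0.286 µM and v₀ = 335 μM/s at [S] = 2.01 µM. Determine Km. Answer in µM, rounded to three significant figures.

0.750 µM

In reciprocal form, 1/v = (Km/Vmax)·(1/[S]) + 1/Vmax. The two points give (1/[S], 1/v) = (3.497, 0.007874) and (0.4975, 0.002985).
Slope = (0.007874 − 0.002985)/(3.497 − 0.4975) = 0.001630; intercept = 0.007874 − 0.001630×3.497 = 0.002174.
Vmax = 1/intercept = 460 μM/s; Km = slope × Vmax = 0.001630 × 460 = 0.750 µM.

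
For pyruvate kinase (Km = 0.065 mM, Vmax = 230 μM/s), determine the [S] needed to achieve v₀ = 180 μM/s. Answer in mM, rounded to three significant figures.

Rearranging v = Vmax[S]/(Km+[S]) gives [S] = Km·v/(Vmax − v).
[S] = 0.065 × 180 / (230 − 180) = 11.70/50.00 = 0.234 mM.

0.234 mM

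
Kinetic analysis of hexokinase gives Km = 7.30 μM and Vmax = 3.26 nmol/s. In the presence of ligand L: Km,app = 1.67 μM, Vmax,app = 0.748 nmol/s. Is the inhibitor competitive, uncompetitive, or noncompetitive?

Both Km and Vmax decrease by the same factor (~4.36-fold) — characteristic of uncompetitive inhibition.

uncompetitive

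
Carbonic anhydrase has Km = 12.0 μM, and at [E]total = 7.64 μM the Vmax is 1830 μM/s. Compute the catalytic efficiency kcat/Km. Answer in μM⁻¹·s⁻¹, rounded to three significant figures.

kcat = Vmax/[E]total = 1830/7.64 = 240 s⁻¹.
kcat/Km = 240/12.0 = 20.0 μM⁻¹·s⁻¹.

20.0 μM⁻¹·s⁻¹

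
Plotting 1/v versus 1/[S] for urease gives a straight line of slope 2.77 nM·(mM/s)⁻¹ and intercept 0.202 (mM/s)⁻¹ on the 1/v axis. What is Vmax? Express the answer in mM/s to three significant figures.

4.95 mM/s

The y-intercept of a Lineweaver–Burk plot equals 1/Vmax, so Vmax = 1/0.202 = 4.95 mM/s.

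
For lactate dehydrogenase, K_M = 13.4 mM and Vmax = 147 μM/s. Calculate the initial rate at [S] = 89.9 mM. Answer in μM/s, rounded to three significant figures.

[S]/(Km+[S]) = 89.9/103.3 = 0.8703, the fractional saturation.
v = 0.8703 × Vmax = 0.8703 × 147 = 128 μM/s.

128 μM/s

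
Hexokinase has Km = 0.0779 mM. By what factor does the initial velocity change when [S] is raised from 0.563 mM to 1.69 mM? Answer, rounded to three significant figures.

Since Vmax cancels, v₂/v₁ = [S]₂(Km+[S]₁) / [S]₁(Km+[S]₂).
= 1.69×(0.0779+0.563) / (0.563×(0.0779+1.69)) = 1.083/0.9953 = 1.09.

1.09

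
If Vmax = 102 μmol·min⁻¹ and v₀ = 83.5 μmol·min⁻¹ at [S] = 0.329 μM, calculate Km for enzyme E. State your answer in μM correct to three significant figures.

0.0729 μM

From v = Vmax[S]/(Km+[S]), Km = [S](Vmax − v)/v.
Km = 0.329 × (102 − 83.5) / 83.5 = 6.086/83.5 = 0.0729 μM.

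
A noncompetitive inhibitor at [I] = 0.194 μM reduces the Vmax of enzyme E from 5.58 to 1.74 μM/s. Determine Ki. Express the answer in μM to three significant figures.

Noncompetitive: Vmax,app = Vmax/α with α = 1 + [I]/Ki.
α = Vmax/Vmax,app = 5.58/1.74 = 3.207.
Since α = 1 + [I]/Ki, [I]/Ki = 3.207 − 1 = 2.207 and Ki = 0.194/2.207 = 0.0879 μM.

0.0879 μM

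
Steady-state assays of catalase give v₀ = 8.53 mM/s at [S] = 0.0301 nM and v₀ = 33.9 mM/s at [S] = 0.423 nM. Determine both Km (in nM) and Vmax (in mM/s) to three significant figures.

Km = 0.125 nM; Vmax = 43.9 mM/s

In reciprocal form, 1/v = (Km/Vmax)·(1/[S]) + 1/Vmax. The two points give (1/[S], 1/v) = (33.22, 0.1172) and (2.364, 0.02950).
Slope = (0.1172 − 0.02950)/(33.22 − 2.364) = 0.002843; intercept = 0.1172 − 0.002843×33.22 = 0.02278.
Vmax = 1/intercept = 43.9 mM/s; Km = slope × Vmax = 0.002843 × 43.9 = 0.125 nM.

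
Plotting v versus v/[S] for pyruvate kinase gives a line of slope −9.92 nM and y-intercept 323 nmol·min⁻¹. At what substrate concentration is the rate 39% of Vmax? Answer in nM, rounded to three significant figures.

The Eadie–Hofstee slope gives Km = 9.92 nM (slope = −Km).
v/Vmax = [S]/(Km+[S]) = 0.39 ⇒ [S] = Km·0.39/(1−0.39) = 9.92 × 0.6393 = 6.34 nM.

6.34 nM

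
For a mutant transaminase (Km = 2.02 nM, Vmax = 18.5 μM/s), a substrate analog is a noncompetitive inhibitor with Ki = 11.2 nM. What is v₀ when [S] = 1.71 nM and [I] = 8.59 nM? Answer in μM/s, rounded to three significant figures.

4.80 μM/s

α = 1 + [I]/Ki = 1 + 8.59/11.2 = 1.767.
For a noncompetitive inhibitor, Vmax is reduced to Vmax/α while Km is unchanged: Km,app = 2.02 nM, Vmax,app = 10.5 μM/s.
v = Vmax,app·[S]/(Km,app + [S]) = 10.5 × 1.71/(2.02 + 1.71) = 4.80 μM/s.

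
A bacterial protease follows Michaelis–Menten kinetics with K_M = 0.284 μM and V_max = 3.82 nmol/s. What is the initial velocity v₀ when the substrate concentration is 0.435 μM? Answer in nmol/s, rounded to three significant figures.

2.31 nmol/s

[S]/(Km+[S]) = 0.435/0.7190 = 0.6050, the fractional saturation.
v = 0.6050 × Vmax = 0.6050 × 3.82 = 2.31 nmol/s.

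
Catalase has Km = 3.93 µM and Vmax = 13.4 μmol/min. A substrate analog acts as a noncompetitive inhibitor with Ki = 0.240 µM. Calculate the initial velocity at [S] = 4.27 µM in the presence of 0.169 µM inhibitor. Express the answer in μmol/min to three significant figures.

4.09 μmol/min

With α = 1 + [I]/Ki = 1 + 0.169/0.240 = 1.704, the noncompetitive rate law is v = (Vmax/α)·[S] / (Km + [S]).
v = (13.4/1.704)×4.27 / (3.93 + 4.27) = 33.58/8.200 = 4.09 μmol/min.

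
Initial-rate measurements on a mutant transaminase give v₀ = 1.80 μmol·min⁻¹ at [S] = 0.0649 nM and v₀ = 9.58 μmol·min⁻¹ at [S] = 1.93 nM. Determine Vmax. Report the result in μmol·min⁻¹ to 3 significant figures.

From v = Vmax[S]/(Km+[S]), each point gives Vmax = v(Km+[S])/[S].
Equating: 1.80(Km+0.0649)/0.0649 = 9.58(Km+1.93)/1.93.
27.73·Km + 1.80 = 4.964·Km + 9.58, so (27.73 − 4.964)·Km = 9.58 − 1.80.
Km = 7.780/22.77 = 0.342 nM; then Vmax = 1.80(0.342+0.0649)/0.0649 = 11.3 μmol·min⁻¹.

11.3 μmol·min⁻¹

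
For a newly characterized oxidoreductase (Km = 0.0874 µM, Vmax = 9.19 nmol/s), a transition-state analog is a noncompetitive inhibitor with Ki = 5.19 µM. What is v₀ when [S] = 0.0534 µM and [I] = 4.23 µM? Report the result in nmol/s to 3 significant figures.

α = 1 + [I]/Ki = 1 + 4.23/5.19 = 1.815.
For a noncompetitive inhibitor, Vmax is reduced to Vmax/α while Km is unchanged: Km,app = 0.0874 µM, Vmax,app = 5.06 nmol/s.
v = Vmax,app·[S]/(Km,app + [S]) = 5.06 × 0.0534/(0.0874 + 0.0534) = 1.92 nmol/s.

1.92 nmol/s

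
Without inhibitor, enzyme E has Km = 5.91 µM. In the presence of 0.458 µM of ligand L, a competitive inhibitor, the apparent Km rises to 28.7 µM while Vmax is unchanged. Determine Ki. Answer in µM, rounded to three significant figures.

0.119 µM

Competitive: Km,app = α·Km with α = 1 + [I]/Ki.
α = Km,app/Km = 28.7/5.91 = 4.856.
Since α = 1 + [I]/Ki, [I]/Ki = 4.856 − 1 = 3.856 and Ki = 0.458/3.856 = 0.119 µM.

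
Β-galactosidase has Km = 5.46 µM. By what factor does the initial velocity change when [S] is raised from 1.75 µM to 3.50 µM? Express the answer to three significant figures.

1.61

Since Vmax cancels, v₂/v₁ = [S]₂(Km+[S]₁) / [S]₁(Km+[S]₂).
= 3.50×(5.46+1.75) / (1.75×(5.46+3.50)) = 25.24/15.68 = 1.61.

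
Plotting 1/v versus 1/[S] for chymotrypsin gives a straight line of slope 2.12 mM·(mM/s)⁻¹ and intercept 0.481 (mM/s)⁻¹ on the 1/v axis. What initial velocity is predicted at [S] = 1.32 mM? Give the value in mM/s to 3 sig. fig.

0.479 mM/s

The y-intercept is 1/Vmax, so Vmax = 1/0.481 = 2.08 mM/s.
The slope is Km/Vmax, so Km = 2.12 × 2.08 = 4.41 mM.
Then v = 2.08 × 1.32/(4.41 + 1.32) = 0.479 mM/s.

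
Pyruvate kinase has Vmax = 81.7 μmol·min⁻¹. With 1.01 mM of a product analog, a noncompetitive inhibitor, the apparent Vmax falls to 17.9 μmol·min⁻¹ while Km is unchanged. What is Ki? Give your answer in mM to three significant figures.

0.283 mM

Noncompetitive: Vmax,app = Vmax/α with α = 1 + [I]/Ki.
α = Vmax/Vmax,app = 81.7/17.9 = 4.564.
Ki = [I]/(α − 1) = 1.01/3.564 = 0.283 mM.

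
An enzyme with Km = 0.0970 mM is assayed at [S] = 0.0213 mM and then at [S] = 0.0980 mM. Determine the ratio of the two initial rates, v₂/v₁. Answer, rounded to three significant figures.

Since Vmax cancels, v₂/v₁ = [S]₂(Km+[S]₁) / [S]₁(Km+[S]₂).
= 0.0980×(0.0970+0.0213) / (0.0213×(0.0970+0.0980)) = 0.01159/0.004154 = 2.79.

2.79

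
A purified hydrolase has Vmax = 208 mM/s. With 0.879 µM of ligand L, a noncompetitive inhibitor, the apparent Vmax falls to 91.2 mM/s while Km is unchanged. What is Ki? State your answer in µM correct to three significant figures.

0.686 µM

Noncompetitive: Vmax,app = Vmax/α with α = 1 + [I]/Ki.
α = Vmax/Vmax,app = 208/91.2 = 2.281.
Since α = 1 + [I]/Ki, [I]/Ki = 2.281 − 1 = 1.281 and Ki = 0.879/1.281 = 0.686 µM.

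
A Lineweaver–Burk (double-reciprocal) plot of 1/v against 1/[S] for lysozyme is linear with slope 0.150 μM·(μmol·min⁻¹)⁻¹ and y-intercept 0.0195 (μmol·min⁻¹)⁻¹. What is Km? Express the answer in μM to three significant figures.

y-intercept = 1/Vmax ⇒ Vmax = 51.3 μmol·min⁻¹; slope = Km/Vmax ⇒ Km = slope × Vmax.
Km = 0.150 × 51.3 = 7.69 μM.

7.69 μM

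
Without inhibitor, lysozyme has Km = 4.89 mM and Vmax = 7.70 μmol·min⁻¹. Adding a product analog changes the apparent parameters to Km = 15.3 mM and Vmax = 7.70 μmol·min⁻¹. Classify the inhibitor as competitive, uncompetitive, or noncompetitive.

Km increases (4.89 → 15.3 mM) while Vmax is unchanged — the hallmark of competitive inhibition.

competitive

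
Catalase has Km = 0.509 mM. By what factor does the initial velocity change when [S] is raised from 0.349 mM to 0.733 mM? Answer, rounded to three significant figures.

1.45

Since Vmax cancels, v₂/v₁ = [S]₂(Km+[S]₁) / [S]₁(Km+[S]₂).
= 0.733×(0.509+0.349) / (0.349×(0.509+0.733)) = 0.6289/0.4335 = 1.45.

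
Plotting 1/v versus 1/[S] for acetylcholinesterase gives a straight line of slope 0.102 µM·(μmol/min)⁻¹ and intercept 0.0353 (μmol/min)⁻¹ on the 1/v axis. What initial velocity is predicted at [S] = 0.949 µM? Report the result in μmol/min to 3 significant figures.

The y-intercept is 1/Vmax, so Vmax = 1/0.0353 = 28.3 μmol/min.
The slope is Km/Vmax, so Km = 0.102 × 28.3 = 2.89 µM.
Then v = 28.3 × 0.949/(2.89 + 0.949) = 7.00 μmol/min.

7.00 μmol/min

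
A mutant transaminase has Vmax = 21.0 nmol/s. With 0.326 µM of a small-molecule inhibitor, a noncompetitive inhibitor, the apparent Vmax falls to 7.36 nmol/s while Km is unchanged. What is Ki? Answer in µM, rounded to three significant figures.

0.176 µM

Noncompetitive: Vmax,app = Vmax/α with α = 1 + [I]/Ki.
α = Vmax/Vmax,app = 21.0/7.36 = 2.853.
Since α = 1 + [I]/Ki, [I]/Ki = 2.853 − 1 = 1.853 and Ki = 0.326/1.853 = 0.176 µM.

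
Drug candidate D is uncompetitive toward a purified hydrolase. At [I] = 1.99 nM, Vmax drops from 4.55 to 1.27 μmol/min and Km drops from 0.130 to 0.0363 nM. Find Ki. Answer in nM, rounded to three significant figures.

0.771 nM

Uncompetitive: Vmax,app = Vmax/α (and Km,app = Km/α) with α = 1 + [I]/Ki.
α = Vmax/Vmax,app = 4.55/1.27 = 3.583.
Ki = [I]/(α − 1) = 1.99/2.583 = 0.771 nM.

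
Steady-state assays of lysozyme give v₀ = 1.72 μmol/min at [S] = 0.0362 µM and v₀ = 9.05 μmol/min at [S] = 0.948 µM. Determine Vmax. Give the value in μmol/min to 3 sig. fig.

10.9 μmol/min

In reciprocal form, 1/v = (Km/Vmax)·(1/[S]) + 1/Vmax. The two points give (1/[S], 1/v) = (27.62, 0.5814) and (1.055, 0.1105).
Slope = (0.5814 − 0.1105)/(27.62 − 1.055) = 0.01772; intercept = 0.5814 − 0.01772×27.62 = 0.09180.
Vmax = 1/intercept = 10.9 μmol/min; Km = slope × Vmax = 0.01772 × 10.9 = 0.193 µM.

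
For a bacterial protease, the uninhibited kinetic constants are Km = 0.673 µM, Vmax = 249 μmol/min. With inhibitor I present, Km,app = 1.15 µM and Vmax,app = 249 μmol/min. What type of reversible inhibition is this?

Km increases (0.673 → 1.15 µM) while Vmax is unchanged — the hallmark of competitive inhibition.

competitive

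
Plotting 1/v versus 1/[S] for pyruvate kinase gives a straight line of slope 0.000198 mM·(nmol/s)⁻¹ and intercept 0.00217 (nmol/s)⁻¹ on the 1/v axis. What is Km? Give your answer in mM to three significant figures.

0.0912 mM

y-intercept = 1/Vmax ⇒ Vmax = 461 nmol/s; slope = Km/Vmax ⇒ Km = slope × Vmax.
Km = 0.000198 × 461 = 0.0912 mM.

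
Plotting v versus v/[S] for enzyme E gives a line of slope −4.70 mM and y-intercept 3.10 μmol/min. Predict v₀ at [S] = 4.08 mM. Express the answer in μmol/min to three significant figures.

1.44 μmol/min

In the Eadie–Hofstee form v = Vmax − Km·(v/[S]), the slope is −Km and the intercept is Vmax, so Km = 4.70 mM and Vmax = 3.10 μmol/min.
v = 3.10 × 4.08/(4.70 + 4.08) = 1.44 μmol/min.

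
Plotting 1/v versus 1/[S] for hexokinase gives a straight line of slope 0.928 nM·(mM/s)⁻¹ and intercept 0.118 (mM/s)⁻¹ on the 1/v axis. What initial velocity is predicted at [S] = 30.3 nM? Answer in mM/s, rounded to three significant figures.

The y-intercept is 1/Vmax, so Vmax = 1/0.118 = 8.47 mM/s.
The slope is Km/Vmax, so Km = 0.928 × 8.47 = 7.86 nM.
Then v = 8.47 × 30.3/(7.86 + 30.3) = 6.73 mM/s.

6.73 mM/s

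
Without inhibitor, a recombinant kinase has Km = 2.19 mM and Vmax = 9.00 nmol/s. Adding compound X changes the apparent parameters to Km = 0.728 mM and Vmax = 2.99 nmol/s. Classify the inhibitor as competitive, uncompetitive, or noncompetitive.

Both Km and Vmax decrease by the same factor (~3.01-fold) — characteristic of uncompetitive inhibition.

uncompetitive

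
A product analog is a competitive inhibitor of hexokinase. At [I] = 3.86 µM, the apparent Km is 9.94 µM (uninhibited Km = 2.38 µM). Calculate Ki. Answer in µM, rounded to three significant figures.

1.22 µM

Competitive: Km,app = α·Km with α = 1 + [I]/Ki.
α = Km,app/Km = 9.94/2.38 = 4.176.
Ki = [I]/(α − 1) = 3.86/3.176 = 1.22 µM.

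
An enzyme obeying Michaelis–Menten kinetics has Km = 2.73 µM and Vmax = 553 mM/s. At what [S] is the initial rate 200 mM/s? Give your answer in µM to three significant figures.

1.55 µM

The required fractional saturation is v/Vmax = 200/553 = 0.3617.
Then [S]/(Km+[S]) = 0.3617 ⇒ [S] = 2.73 × 0.3617/(1 − 0.3617) = 1.55 µM.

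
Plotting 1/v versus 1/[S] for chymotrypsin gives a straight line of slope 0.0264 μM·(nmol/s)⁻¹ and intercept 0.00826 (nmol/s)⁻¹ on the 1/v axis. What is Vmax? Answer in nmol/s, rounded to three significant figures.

121 nmol/s

The y-intercept of a Lineweaver–Burk plot equals 1/Vmax, so Vmax = 1/0.00826 = 121 nmol/s.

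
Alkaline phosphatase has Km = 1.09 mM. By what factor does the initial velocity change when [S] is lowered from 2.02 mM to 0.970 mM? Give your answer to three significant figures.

0.725

Since Vmax cancels, v₂/v₁ = [S]₂(Km+[S]₁) / [S]₁(Km+[S]₂).
= 0.970×(1.09+2.02) / (2.02×(1.09+0.970)) = 3.017/4.161 = 0.725.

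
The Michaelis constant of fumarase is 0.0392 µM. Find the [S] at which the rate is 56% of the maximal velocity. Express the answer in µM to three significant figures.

v/Vmax = [S]/(Km+[S]) = 0.56, so [S] = Km·0.56/(1 − 0.56) = 0.0392 × 1.273.
[S] = 0.0499 µM.

0.0499 µM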